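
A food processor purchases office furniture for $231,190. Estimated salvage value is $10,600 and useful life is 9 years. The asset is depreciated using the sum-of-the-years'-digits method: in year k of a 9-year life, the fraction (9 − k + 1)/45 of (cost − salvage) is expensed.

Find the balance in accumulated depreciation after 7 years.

$205,884

Depreciable base = $231,190 − $10,600 = $220,590.
Sum of the years' digits = 9+8+7+6+5+4+3+2+1 = 45.
Year 1: $220,590 × 9/45 = $44,118. Book value $187,072.
Year 2: $220,590 × 8/45 = $39,216. Book value $147,856.
Year 3: $220,590 × 7/45 = $34,314. Book value $113,542.
Year 4: $220,590 × 6/45 = $29,412. Book value $84,130.
Year 5: $220,590 × 5/45 = $24,510. Book value $59,620.
Year 6: $220,590 × 4/45 = $19,608. Book value $40,012.
Year 7: $220,590 × 3/45 = $14,706. Book value $25,306.
Accumulated through year 7 = $231,190 − $25,306 = $205,884.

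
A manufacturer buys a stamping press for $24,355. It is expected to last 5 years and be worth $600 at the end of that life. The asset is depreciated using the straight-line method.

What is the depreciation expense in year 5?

$4,751

Depreciable base = $24,355 − $600 = $23,755.
Annual expense = $23,755 / 5 = $4,751.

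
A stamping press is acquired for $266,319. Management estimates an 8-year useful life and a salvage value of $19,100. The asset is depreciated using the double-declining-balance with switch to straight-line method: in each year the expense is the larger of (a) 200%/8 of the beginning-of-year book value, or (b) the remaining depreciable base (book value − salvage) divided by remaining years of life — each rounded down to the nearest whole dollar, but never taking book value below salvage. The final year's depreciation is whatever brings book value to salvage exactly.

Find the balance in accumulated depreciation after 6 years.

Depreciable base = $266,319 − $19,100 = $247,219.
Year 1: DB = ⌊$266,319 × 200%/8⌋ = $66,579; SL = ⌊$247,219/8⌋ = $30,902 → take DB $66,579. Book value $199,740.
Year 2: DB = ⌊$199,740 × 200%/8⌋ = $49,935; SL = ⌊$180,640/7⌋ = $25,805 → take DB $49,935. Book value $149,805.
Year 3: DB = ⌊$149,805 × 200%/8⌋ = $37,451; SL = ⌊$130,705/6⌋ = $21,784 → take DB $37,451. Book value $112,354.
Year 4: DB = ⌊$112,354 × 200%/8⌋ = $28,088; SL = ⌊$93,254/5⌋ = $18,650 → take DB $28,088. Book value $84,266.
Year 5: DB = ⌊$84,266 × 200%/8⌋ = $21,066; SL = ⌊$65,166/4⌋ = $16,291 → take DB $21,066. Book value $63,200.
Year 6: DB = ⌊$63,200 × 200%/8⌋ = $15,800; SL = ⌊$44,100/3⌋ = $14,700 → take DB $15,800. Book value $47,400.
Accumulated through year 6 = $266,319 − $47,400 = $218,919.

$218,919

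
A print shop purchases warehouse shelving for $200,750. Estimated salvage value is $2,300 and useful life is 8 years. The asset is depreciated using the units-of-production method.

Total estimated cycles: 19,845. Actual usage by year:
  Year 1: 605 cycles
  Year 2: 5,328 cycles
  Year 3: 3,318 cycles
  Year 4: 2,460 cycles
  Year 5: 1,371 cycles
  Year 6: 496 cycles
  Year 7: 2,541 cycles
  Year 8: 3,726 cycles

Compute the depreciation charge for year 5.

$13,710

Depreciable base = $200,750 − $2,300 = $198,450.
Rate = $198,450 / 19,845 cycles = $10 per cycle.
Year 1: 605 × $10 = $6,050. Book value $194,700.
Year 2: 5,328 × $10 = $53,280. Book value $141,420.
Year 3: 3,318 × $10 = $33,180. Book value $108,240.
Year 4: 2,460 × $10 = $24,600. Book value $83,640.
Year 5: 1,371 × $10 = $13,710. Book value $69,930.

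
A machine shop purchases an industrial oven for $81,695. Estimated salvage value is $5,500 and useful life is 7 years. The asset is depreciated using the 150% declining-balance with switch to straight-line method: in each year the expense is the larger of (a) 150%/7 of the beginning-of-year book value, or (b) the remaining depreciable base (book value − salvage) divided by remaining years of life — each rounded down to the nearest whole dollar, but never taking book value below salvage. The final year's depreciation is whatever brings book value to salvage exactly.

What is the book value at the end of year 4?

Depreciable base = $81,695 − $5,500 = $76,195.
Year 1: DB = ⌊$81,695 × 150%/7⌋ = $17,506; SL = ⌊$76,195/7⌋ = $10,885 → take DB $17,506. Book value $64,189.
Year 2: DB = ⌊$64,189 × 150%/7⌋ = $13,754; SL = ⌊$58,689/6⌋ = $9,781 → take DB $13,754. Book value $50,435.
Year 3: DB = ⌊$50,435 × 150%/7⌋ = $10,807; SL = ⌊$44,935/5⌋ = $8,987 → take DB $10,807. Book value $39,628.
Year 4: DB = ⌊$39,628 × 150%/7⌋ = $8,491; SL = ⌊$34,128/4⌋ = $8,532 → take SL $8,532. Book value $31,096.

$31,096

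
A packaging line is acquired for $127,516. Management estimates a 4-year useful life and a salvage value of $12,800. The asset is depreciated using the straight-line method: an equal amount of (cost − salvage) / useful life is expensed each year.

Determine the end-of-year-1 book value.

$98,837

Depreciable base = $127,516 − $12,800 = $114,716.
Annual expense = $114,716 / 4 = $28,679.
End of year 1: book value $98,837.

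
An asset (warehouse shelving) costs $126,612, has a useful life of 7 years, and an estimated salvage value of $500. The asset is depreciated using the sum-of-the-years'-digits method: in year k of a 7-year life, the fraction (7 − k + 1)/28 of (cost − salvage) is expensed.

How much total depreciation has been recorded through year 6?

Depreciable base = $126,612 − $500 = $126,112.
Sum of the years' digits = 7+6+5+4+3+2+1 = 28.
Year 1: $126,112 × 7/28 = $31,528. Book value $95,084.
Year 2: $126,112 × 6/28 = $27,024. Book value $68,060.
Year 3: $126,112 × 5/28 = $22,520. Book value $45,540.
Year 4: $126,112 × 4/28 = $18,016. Book value $27,524.
Year 5: $126,112 × 3/28 = $13,512. Book value $14,012.
Year 6: $126,112 × 2/28 = $9,008. Book value $5,004.
Accumulated through year 6 = $126,612 − $5,004 = $121,608.

$121,608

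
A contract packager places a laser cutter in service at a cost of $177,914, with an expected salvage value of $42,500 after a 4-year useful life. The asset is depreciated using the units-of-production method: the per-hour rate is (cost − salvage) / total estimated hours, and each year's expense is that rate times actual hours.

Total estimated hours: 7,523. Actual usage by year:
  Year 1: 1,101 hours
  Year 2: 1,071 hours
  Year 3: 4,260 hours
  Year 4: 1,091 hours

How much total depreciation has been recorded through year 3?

$115,776

Depreciable base = $177,914 − $42,500 = $135,414.
Rate = $135,414 / 7,523 hours = $18 per hour.
Year 1: 1,101 × $18 = $19,818. Book value $158,096.
Year 2: 1,071 × $18 = $19,278. Book value $138,818.
Year 3: 4,260 × $18 = $76,680. Book value $62,138.
Accumulated through year 3 = $177,914 − $62,138 = $115,776.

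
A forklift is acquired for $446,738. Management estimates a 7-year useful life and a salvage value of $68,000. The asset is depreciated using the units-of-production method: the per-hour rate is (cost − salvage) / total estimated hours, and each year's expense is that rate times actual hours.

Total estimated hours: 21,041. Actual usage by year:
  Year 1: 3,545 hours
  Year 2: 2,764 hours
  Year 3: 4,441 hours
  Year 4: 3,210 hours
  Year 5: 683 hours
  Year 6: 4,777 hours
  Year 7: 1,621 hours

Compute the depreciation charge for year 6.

$85,986

Depreciable base = $446,738 − $68,000 = $378,738.
Rate = $378,738 / 21,041 hours = $18 per hour.
Year 1: 3,545 × $18 = $63,810. Book value $382,928.
Year 2: 2,764 × $18 = $49,752. Book value $333,176.
Year 3: 4,441 × $18 = $79,938. Book value $253,238.
Year 4: 3,210 × $18 = $57,780. Book value $195,458.
Year 5: 683 × $18 = $12,294. Book value $183,164.
Year 6: 4,777 × $18 = $85,986. Book value $97,178.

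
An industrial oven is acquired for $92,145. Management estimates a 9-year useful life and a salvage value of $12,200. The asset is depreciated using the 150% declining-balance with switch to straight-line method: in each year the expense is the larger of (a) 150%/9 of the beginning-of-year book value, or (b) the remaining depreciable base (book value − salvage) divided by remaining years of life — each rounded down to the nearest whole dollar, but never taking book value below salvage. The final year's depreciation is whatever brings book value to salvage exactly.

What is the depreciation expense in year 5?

Depreciable base = $92,145 − $12,200 = $79,945.
Year 1: DB = ⌊$92,145 × 150%/9⌋ = $15,357; SL = ⌊$79,945/9⌋ = $8,882 → take DB $15,357. Book value $76,788.
Year 2: DB = ⌊$76,788 × 150%/9⌋ = $12,798; SL = ⌊$64,588/8⌋ = $8,073 → take DB $12,798. Book value $63,990.
Year 3: DB = ⌊$63,990 × 150%/9⌋ = $10,665; SL = ⌊$51,790/7⌋ = $7,398 → take DB $10,665. Book value $53,325.
Year 4: DB = ⌊$53,325 × 150%/9⌋ = $8,887; SL = ⌊$41,125/6⌋ = $6,854 → take DB $8,887. Book value $44,438.
Year 5: DB = ⌊$44,438 × 150%/9⌋ = $7,406; SL = ⌊$32,238/5⌋ = $6,447 → take DB $7,406. Book value $37,032.

$7,406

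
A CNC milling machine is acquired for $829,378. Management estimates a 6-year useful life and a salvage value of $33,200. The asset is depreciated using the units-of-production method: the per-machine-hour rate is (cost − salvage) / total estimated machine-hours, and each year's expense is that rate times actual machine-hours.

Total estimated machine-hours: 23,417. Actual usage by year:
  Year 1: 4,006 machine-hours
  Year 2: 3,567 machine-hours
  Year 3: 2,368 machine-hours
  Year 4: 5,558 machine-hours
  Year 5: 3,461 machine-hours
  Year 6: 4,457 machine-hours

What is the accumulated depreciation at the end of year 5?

Depreciable base = $829,378 − $33,200 = $796,178.
Rate = $796,178 / 23,417 machine-hours = $34 per machine-hour.
Year 1: 4,006 × $34 = $136,204. Book value $693,174.
Year 2: 3,567 × $34 = $121,278. Book value $571,896.
Year 3: 2,368 × $34 = $80,512. Book value $491,384.
Year 4: 5,558 × $34 = $188,972. Book value $302,412.
Year 5: 3,461 × $34 = $117,674. Book value $184,738.
Accumulated through year 5 = $829,378 − $184,738 = $644,640.

$644,640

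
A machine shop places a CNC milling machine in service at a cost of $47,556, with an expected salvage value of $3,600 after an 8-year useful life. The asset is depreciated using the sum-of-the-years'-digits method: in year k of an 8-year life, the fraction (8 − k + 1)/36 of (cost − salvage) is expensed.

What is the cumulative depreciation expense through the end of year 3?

$25,641

Depreciable base = $47,556 − $3,600 = $43,956.
Sum of the years' digits = 8+7+6+5+4+3+2+1 = 36.
Year 1: $43,956 × 8/36 = $9,768. Book value $37,788.
Year 2: $43,956 × 7/36 = $8,547. Book value $29,241.
Year 3: $43,956 × 6/36 = $7,326. Book value $21,915.
Accumulated through year 3 = $47,556 − $21,915 = $25,641.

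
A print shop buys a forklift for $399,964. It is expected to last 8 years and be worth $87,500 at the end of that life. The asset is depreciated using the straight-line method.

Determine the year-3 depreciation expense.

$39,058

Depreciable base = $399,964 − $87,500 = $312,464.
Annual expense = $312,464 / 8 = $39,058.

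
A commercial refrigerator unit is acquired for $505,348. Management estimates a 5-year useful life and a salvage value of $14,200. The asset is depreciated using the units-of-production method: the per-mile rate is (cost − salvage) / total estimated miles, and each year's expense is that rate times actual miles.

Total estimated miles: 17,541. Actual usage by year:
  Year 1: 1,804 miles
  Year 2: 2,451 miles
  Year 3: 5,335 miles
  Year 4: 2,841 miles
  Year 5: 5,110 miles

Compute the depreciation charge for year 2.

$68,628

Depreciable base = $505,348 − $14,200 = $491,148.
Rate = $491,148 / 17,541 miles = $28 per mile.
Year 1: 1,804 × $28 = $50,512. Book value $454,836.
Year 2: 2,451 × $28 = $68,628. Book value $386,208.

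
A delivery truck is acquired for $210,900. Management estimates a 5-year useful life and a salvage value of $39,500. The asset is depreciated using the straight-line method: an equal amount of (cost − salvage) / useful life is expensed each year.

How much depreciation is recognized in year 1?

Depreciable base = $210,900 − $39,500 = $171,400.
Annual expense = $171,400 / 5 = $34,280.

$34,280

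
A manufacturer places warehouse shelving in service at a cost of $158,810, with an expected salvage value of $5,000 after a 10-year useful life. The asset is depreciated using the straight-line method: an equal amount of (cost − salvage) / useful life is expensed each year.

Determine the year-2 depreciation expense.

Depreciable base = $158,810 − $5,000 = $153,810.
Annual expense = $153,810 / 10 = $15,381.

$15,381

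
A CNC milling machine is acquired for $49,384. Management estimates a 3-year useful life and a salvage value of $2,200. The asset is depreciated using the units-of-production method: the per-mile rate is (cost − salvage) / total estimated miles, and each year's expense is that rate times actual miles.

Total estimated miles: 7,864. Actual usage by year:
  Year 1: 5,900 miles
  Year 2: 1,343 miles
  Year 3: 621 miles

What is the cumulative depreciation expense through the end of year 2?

Depreciable base = $49,384 − $2,200 = $47,184.
Rate = $47,184 / 7,864 miles = $6 per mile.
Year 1: 5,900 × $6 = $35,400. Book value $13,984.
Year 2: 1,343 × $6 = $8,058. Book value $5,926.
Accumulated through year 2 = $49,384 − $5,926 = $43,458.

$43,458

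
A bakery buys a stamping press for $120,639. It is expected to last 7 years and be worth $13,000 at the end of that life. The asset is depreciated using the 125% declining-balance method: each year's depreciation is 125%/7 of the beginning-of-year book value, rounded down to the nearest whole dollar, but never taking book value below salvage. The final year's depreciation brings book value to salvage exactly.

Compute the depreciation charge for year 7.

Depreciable base = $120,639 − $13,000 = $107,639.
Year 1: ⌊$120,639 × 125%/7⌋ = $21,542. Book value $99,097.
Year 2: ⌊$99,097 × 125%/7⌋ = $17,695. Book value $81,402.
Year 3: ⌊$81,402 × 125%/7⌋ = $14,536. Book value $66,866.
Year 4: ⌊$66,866 × 125%/7⌋ = $11,940. Book value $54,926.
Year 5: ⌊$54,926 × 125%/7⌋ = $9,808. Book value $45,118.
Year 6: ⌊$45,118 × 125%/7⌋ = $8,056. Book value $37,062.
Year 7 (final): $37,062 − $13,000 = $24,062. Book value $13,000.

$24,062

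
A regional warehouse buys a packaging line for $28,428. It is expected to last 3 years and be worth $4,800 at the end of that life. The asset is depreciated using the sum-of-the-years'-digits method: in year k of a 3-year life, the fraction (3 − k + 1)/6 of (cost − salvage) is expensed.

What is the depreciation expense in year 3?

Depreciable base = $28,428 − $4,800 = $23,628.
Sum of the years' digits = 3+2+1 = 6.
Year 1: $23,628 × 3/6 = $11,814. Book value $16,614.
Year 2: $23,628 × 2/6 = $7,876. Book value $8,738.
Year 3: $23,628 × 1/6 = $3,938. Book value $4,800.

$3,938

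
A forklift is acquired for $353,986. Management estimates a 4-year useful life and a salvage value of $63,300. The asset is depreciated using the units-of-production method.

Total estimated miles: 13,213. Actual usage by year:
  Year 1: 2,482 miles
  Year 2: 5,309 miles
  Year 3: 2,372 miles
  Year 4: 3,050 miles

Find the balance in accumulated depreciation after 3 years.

Depreciable base = $353,986 − $63,300 = $290,686.
Rate = $290,686 / 13,213 miles = $22 per mile.
Year 1: 2,482 × $22 = $54,604. Book value $299,382.
Year 2: 5,309 × $22 = $116,798. Book value $182,584.
Year 3: 2,372 × $22 = $52,184. Book value $130,400.
Accumulated through year 3 = $353,986 − $130,400 = $223,586.

$223,586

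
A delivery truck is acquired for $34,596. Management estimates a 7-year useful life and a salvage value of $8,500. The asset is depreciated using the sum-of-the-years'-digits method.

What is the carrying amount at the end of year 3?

$17,820

Depreciable base = $34,596 − $8,500 = $26,096.
Sum of the years' digits = 7+6+5+4+3+2+1 = 28.
Year 1: $26,096 × 7/28 = $6,524. Book value $28,072.
Year 2: $26,096 × 6/28 = $5,592. Book value $22,480.
Year 3: $26,096 × 5/28 = $4,660. Book value $17,820.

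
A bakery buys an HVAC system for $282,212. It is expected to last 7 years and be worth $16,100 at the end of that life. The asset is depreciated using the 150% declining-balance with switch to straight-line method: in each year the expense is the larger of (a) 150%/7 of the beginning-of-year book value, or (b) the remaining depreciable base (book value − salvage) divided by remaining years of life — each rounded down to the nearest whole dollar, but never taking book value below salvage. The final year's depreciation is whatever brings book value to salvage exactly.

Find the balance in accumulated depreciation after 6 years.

Depreciable base = $282,212 − $16,100 = $266,112.
Year 1: DB = ⌊$282,212 × 150%/7⌋ = $60,474; SL = ⌊$266,112/7⌋ = $38,016 → take DB $60,474. Book value $221,738.
Year 2: DB = ⌊$221,738 × 150%/7⌋ = $47,515; SL = ⌊$205,638/6⌋ = $34,273 → take DB $47,515. Book value $174,223.
Year 3: DB = ⌊$174,223 × 150%/7⌋ = $37,333; SL = ⌊$158,123/5⌋ = $31,624 → take DB $37,333. Book value $136,890.
Year 4: DB = ⌊$136,890 × 150%/7⌋ = $29,333; SL = ⌊$120,790/4⌋ = $30,197 → take SL $30,197. Book value $106,693.
Year 5: DB = ⌊$106,693 × 150%/7⌋ = $22,862; SL = ⌊$90,593/3⌋ = $30,197 → take SL $30,197. Book value $76,496.
Year 6: DB = ⌊$76,496 × 150%/7⌋ = $16,392; SL = ⌊$60,396/2⌋ = $30,198 → take SL $30,198. Book value $46,298.
Accumulated through year 6 = $282,212 − $46,298 = $235,914.

$235,914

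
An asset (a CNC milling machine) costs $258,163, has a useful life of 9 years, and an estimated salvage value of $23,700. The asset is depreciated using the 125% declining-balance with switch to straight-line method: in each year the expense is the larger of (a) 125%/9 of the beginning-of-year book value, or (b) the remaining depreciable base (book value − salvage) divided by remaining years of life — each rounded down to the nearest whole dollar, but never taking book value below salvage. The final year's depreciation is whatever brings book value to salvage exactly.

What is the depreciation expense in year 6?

$23,524

Depreciable base = $258,163 − $23,700 = $234,463.
Year 1: DB = ⌊$258,163 × 125%/9⌋ = $35,855; SL = ⌊$234,463/9⌋ = $26,051 → take DB $35,855. Book value $222,308.
Year 2: DB = ⌊$222,308 × 125%/9⌋ = $30,876; SL = ⌊$198,608/8⌋ = $24,826 → take DB $30,876. Book value $191,432.
Year 3: DB = ⌊$191,432 × 125%/9⌋ = $26,587; SL = ⌊$167,732/7⌋ = $23,961 → take DB $26,587. Book value $164,845.
Year 4: DB = ⌊$164,845 × 125%/9⌋ = $22,895; SL = ⌊$141,145/6⌋ = $23,524 → take SL $23,524. Book value $141,321.
Year 5: DB = ⌊$141,321 × 125%/9⌋ = $19,627; SL = ⌊$117,621/5⌋ = $23,524 → take SL $23,524. Book value $117,797.
Year 6: DB = ⌊$117,797 × 125%/9⌋ = $16,360; SL = ⌊$94,097/4⌋ = $23,524 → take SL $23,524. Book value $94,273.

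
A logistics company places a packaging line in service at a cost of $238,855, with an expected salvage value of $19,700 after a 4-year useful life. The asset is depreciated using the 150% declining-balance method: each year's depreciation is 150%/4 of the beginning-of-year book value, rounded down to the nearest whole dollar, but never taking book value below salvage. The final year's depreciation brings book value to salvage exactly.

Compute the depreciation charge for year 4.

Depreciable base = $238,855 − $19,700 = $219,155.
Year 1: ⌊$238,855 × 150%/4⌋ = $89,570. Book value $149,285.
Year 2: ⌊$149,285 × 150%/4⌋ = $55,981. Book value $93,304.
Year 3: ⌊$93,304 × 150%/4⌋ = $34,989. Book value $58,315.
Year 4 (final): $58,315 − $19,700 = $38,615. Book value $19,700.

$38,615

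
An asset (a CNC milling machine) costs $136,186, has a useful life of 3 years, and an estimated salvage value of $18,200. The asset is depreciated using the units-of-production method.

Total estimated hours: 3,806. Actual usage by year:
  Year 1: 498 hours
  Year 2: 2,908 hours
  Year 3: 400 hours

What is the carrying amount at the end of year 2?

$30,600

Depreciable base = $136,186 − $18,200 = $117,986.
Rate = $117,986 / 3,806 hours = $31 per hour.
Year 1: 498 × $31 = $15,438. Book value $120,748.
Year 2: 2,908 × $31 = $90,148. Book value $30,600.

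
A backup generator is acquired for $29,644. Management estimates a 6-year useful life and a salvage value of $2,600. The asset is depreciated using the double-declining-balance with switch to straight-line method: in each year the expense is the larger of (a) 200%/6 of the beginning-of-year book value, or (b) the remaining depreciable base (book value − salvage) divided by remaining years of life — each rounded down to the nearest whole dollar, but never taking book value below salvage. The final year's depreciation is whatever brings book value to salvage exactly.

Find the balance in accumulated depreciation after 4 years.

Depreciable base = $29,644 − $2,600 = $27,044.
Year 1: DB = ⌊$29,644 × 200%/6⌋ = $9,881; SL = ⌊$27,044/6⌋ = $4,507 → take DB $9,881. Book value $19,763.
Year 2: DB = ⌊$19,763 × 200%/6⌋ = $6,587; SL = ⌊$17,163/5⌋ = $3,432 → take DB $6,587. Book value $13,176.
Year 3: DB = ⌊$13,176 × 200%/6⌋ = $4,392; SL = ⌊$10,576/4⌋ = $2,644 → take DB $4,392. Book value $8,784.
Year 4: DB = ⌊$8,784 × 200%/6⌋ = $2,928; SL = ⌊$6,184/3⌋ = $2,061 → take DB $2,928. Book value $5,856.
Accumulated through year 4 = $29,644 − $5,856 = $23,788.

$23,788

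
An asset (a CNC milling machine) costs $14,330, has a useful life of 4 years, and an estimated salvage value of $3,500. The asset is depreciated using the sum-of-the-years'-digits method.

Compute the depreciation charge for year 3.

Depreciable base = $14,330 − $3,500 = $10,830.
Sum of the years' digits = 4+3+2+1 = 10.
Year 1: $10,830 × 4/10 = $4,332. Book value $9,998.
Year 2: $10,830 × 3/10 = $3,249. Book value $6,749.
Year 3: $10,830 × 2/10 = $2,166. Book value $4,583.

$2,166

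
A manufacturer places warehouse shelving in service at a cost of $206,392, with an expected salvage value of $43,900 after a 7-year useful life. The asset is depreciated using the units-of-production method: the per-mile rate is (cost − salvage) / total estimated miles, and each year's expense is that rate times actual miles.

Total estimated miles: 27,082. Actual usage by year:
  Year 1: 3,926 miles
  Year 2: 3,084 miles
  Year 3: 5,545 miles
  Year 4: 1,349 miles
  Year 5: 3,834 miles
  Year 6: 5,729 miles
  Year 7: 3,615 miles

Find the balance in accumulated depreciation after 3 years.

$75,330

Depreciable base = $206,392 − $43,900 = $162,492.
Rate = $162,492 / 27,082 miles = $6 per mile.
Year 1: 3,926 × $6 = $23,556. Book value $182,836.
Year 2: 3,084 × $6 = $18,504. Book value $164,332.
Year 3: 5,545 × $6 = $33,270. Book value $131,062.
Accumulated through year 3 = $206,392 − $131,062 = $75,330.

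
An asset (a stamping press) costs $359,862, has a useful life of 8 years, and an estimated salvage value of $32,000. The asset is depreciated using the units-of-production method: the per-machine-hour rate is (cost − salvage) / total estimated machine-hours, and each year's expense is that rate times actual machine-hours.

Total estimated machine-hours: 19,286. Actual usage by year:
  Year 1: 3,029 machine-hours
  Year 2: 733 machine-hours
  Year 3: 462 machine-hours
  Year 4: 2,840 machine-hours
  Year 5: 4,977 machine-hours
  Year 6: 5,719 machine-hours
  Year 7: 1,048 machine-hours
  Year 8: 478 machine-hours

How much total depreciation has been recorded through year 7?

$319,736

Depreciable base = $359,862 − $32,000 = $327,862.
Rate = $327,862 / 19,286 machine-hours = $17 per machine-hour.
Year 1: 3,029 × $17 = $51,493. Book value $308,369.
Year 2: 733 × $17 = $12,461. Book value $295,908.
Year 3: 462 × $17 = $7,854. Book value $288,054.
Year 4: 2,840 × $17 = $48,280. Book value $239,774.
Year 5: 4,977 × $17 = $84,609. Book value $155,165.
Year 6: 5,719 × $17 = $97,223. Book value $57,942.
Year 7: 1,048 × $17 = $17,816. Book value $40,126.
Accumulated through year 7 = $359,862 − $40,126 = $319,736.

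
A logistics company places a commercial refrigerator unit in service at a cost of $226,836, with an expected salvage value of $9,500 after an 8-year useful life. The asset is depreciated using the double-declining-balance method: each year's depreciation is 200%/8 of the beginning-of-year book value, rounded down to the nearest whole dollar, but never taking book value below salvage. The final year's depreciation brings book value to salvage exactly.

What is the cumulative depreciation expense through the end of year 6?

Depreciable base = $226,836 − $9,500 = $217,336.
Year 1: ⌊$226,836 × 200%/8⌋ = $56,709. Book value $170,127.
Year 2: ⌊$170,127 × 200%/8⌋ = $42,531. Book value $127,596.
Year 3: ⌊$127,596 × 200%/8⌋ = $31,899. Book value $95,697.
Year 4: ⌊$95,697 × 200%/8⌋ = $23,924. Book value $71,773.
Year 5: ⌊$71,773 × 200%/8⌋ = $17,943. Book value $53,830.
Year 6: ⌊$53,830 × 200%/8⌋ = $13,457. Book value $40,373.
Accumulated through year 6 = $226,836 − $40,373 = $186,463.

$186,463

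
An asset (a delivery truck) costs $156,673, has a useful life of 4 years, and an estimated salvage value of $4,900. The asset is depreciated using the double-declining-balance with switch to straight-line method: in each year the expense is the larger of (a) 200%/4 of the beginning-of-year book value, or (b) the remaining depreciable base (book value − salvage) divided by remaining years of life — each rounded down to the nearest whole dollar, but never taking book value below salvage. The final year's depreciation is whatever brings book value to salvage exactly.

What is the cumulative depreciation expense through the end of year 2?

Depreciable base = $156,673 − $4,900 = $151,773.
Year 1: DB = ⌊$156,673 × 200%/4⌋ = $78,336; SL = ⌊$151,773/4⌋ = $37,943 → take DB $78,336. Book value $78,337.
Year 2: DB = ⌊$78,337 × 200%/4⌋ = $39,168; SL = ⌊$73,437/3⌋ = $24,479 → take DB $39,168. Book value $39,169.
Accumulated through year 2 = $156,673 − $39,169 = $117,504.

$117,504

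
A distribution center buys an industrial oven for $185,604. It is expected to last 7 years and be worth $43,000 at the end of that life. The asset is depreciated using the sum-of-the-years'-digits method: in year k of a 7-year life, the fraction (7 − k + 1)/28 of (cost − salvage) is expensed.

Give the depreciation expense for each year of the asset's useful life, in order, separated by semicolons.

$35,651; $30,558; $25,465; $20,372; $15,279; $10,186; $5,093

Depreciable base = $185,604 − $43,000 = $142,604.
Sum of the years' digits = 7+6+5+4+3+2+1 = 28.
Year 1: $142,604 × 7/28 = $35,651. Book value $149,953.
Year 2: $142,604 × 6/28 = $30,558. Book value $119,395.
Year 3: $142,604 × 5/28 = $25,465. Book value $93,930.
Year 4: $142,604 × 4/28 = $20,372. Book value $73,558.
Year 5: $142,604 × 3/28 = $15,279. Book value $58,279.
Year 6: $142,604 × 2/28 = $10,186. Book value $48,093.
Year 7: $142,604 × 1/28 = $5,093. Book value $43,000.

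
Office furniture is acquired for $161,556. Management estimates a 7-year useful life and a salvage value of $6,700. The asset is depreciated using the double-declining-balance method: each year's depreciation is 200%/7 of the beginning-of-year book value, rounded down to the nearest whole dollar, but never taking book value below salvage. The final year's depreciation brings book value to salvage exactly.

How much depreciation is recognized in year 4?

Depreciable base = $161,556 − $6,700 = $154,856.
Year 1: ⌊$161,556 × 200%/7⌋ = $46,158. Book value $115,398.
Year 2: ⌊$115,398 × 200%/7⌋ = $32,970. Book value $82,428.
Year 3: ⌊$82,428 × 200%/7⌋ = $23,550. Book value $58,878.
Year 4: ⌊$58,878 × 200%/7⌋ = $16,822. Book value $42,056.

$16,822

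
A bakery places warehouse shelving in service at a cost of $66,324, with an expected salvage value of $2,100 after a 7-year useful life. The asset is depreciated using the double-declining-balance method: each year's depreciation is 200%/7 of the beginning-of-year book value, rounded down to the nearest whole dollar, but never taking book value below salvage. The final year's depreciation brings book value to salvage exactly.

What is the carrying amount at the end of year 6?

Depreciable base = $66,324 − $2,100 = $64,224.
Year 1: ⌊$66,324 × 200%/7⌋ = $18,949. Book value $47,375.
Year 2: ⌊$47,375 × 200%/7⌋ = $13,535. Book value $33,840.
Year 3: ⌊$33,840 × 200%/7⌋ = $9,668. Book value $24,172.
Year 4: ⌊$24,172 × 200%/7⌋ = $6,906. Book value $17,266.
Year 5: ⌊$17,266 × 200%/7⌋ = $4,933. Book value $12,333.
Year 6: ⌊$12,333 × 200%/7⌋ = $3,523. Book value $8,810.

$8,810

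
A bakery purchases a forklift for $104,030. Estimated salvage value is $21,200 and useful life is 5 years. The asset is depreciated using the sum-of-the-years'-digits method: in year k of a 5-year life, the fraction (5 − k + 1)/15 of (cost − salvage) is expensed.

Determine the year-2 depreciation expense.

$22,088

Depreciable base = $104,030 − $21,200 = $82,830.
Sum of the years' digits = 5+4+3+2+1 = 15.
Year 1: $82,830 × 5/15 = $27,610. Book value $76,420.
Year 2: $82,830 × 4/15 = $22,088. Book value $54,332.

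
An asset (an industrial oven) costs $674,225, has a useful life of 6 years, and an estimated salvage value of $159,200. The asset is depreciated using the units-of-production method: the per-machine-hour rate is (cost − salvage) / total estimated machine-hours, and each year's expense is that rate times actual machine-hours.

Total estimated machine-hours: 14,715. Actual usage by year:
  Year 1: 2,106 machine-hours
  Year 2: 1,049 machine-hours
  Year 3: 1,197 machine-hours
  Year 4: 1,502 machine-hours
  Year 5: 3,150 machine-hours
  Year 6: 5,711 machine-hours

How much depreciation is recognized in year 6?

$199,885

Depreciable base = $674,225 − $159,200 = $515,025.
Rate = $515,025 / 14,715 machine-hours = $35 per machine-hour.
Year 1: 2,106 × $35 = $73,710. Book value $600,515.
Year 2: 1,049 × $35 = $36,715. Book value $563,800.
Year 3: 1,197 × $35 = $41,895. Book value $521,905.
Year 4: 1,502 × $35 = $52,570. Book value $469,335.
Year 5: 3,150 × $35 = $110,250. Book value $359,085.
Year 6: 5,711 × $35 = $199,885. Book value $159,200.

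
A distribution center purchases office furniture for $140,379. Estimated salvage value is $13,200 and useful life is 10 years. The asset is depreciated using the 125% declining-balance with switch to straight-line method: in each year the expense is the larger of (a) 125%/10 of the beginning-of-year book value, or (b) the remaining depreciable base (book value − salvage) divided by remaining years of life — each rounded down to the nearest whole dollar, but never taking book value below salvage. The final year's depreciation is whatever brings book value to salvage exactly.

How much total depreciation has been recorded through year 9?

Depreciable base = $140,379 − $13,200 = $127,179.
Year 1: DB = ⌊$140,379 × 125%/10⌋ = $17,547; SL = ⌊$127,179/10⌋ = $12,717 → take DB $17,547. Book value $122,832.
Year 2: DB = ⌊$122,832 × 125%/10⌋ = $15,354; SL = ⌊$109,632/9⌋ = $12,181 → take DB $15,354. Book value $107,478.
Year 3: DB = ⌊$107,478 × 125%/10⌋ = $13,434; SL = ⌊$94,278/8⌋ = $11,784 → take DB $13,434. Book value $94,044.
Year 4: DB = ⌊$94,044 × 125%/10⌋ = $11,755; SL = ⌊$80,844/7⌋ = $11,549 → take DB $11,755. Book value $82,289.
Year 5: DB = ⌊$82,289 × 125%/10⌋ = $10,286; SL = ⌊$69,089/6⌋ = $11,514 → take SL $11,514. Book value $70,775.
Year 6: DB = ⌊$70,775 × 125%/10⌋ = $8,846; SL = ⌊$57,575/5⌋ = $11,515 → take SL $11,515. Book value $59,260.
Year 7: DB = ⌊$59,260 × 125%/10⌋ = $7,407; SL = ⌊$46,060/4⌋ = $11,515 → take SL $11,515. Book value $47,745.
Year 8: DB = ⌊$47,745 × 125%/10⌋ = $5,968; SL = ⌊$34,545/3⌋ = $11,515 → take SL $11,515. Book value $36,230.
Year 9: DB = ⌊$36,230 × 125%/10⌋ = $4,528; SL = ⌊$23,030/2⌋ = $11,515 → take SL $11,515. Book value $24,715.
Accumulated through year 9 = $140,379 − $24,715 = $115,664.

$115,664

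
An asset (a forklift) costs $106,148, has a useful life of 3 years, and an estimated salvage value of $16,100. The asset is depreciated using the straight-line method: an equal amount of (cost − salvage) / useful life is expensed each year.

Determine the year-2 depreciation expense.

Depreciable base = $106,148 − $16,100 = $90,048.
Annual expense = $90,048 / 3 = $30,016.

$30,016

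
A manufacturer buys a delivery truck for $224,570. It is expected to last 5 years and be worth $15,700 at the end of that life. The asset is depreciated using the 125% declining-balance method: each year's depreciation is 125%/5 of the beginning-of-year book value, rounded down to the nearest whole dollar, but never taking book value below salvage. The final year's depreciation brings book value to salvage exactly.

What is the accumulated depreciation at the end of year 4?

$153,514

Depreciable base = $224,570 − $15,700 = $208,870.
Year 1: ⌊$224,570 × 125%/5⌋ = $56,142. Book value $168,428.
Year 2: ⌊$168,428 × 125%/5⌋ = $42,107. Book value $126,321.
Year 3: ⌊$126,321 × 125%/5⌋ = $31,580. Book value $94,741.
Year 4: ⌊$94,741 × 125%/5⌋ = $23,685. Book value $71,056.
Accumulated through year 4 = $224,570 − $71,056 = $153,514.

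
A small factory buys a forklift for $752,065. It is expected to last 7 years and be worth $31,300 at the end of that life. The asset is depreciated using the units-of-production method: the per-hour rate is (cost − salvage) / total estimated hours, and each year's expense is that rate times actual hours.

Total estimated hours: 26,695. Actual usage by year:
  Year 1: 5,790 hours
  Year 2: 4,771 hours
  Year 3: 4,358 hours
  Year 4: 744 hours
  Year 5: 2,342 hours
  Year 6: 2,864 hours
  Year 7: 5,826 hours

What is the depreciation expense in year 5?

Depreciable base = $752,065 − $31,300 = $720,765.
Rate = $720,765 / 26,695 hours = $27 per hour.
Year 1: 5,790 × $27 = $156,330. Book value $595,735.
Year 2: 4,771 × $27 = $128,817. Book value $466,918.
Year 3: 4,358 × $27 = $117,666. Book value $349,252.
Year 4: 744 × $27 = $20,088. Book value $329,164.
Year 5: 2,342 × $27 = $63,234. Book value $265,930.

$63,234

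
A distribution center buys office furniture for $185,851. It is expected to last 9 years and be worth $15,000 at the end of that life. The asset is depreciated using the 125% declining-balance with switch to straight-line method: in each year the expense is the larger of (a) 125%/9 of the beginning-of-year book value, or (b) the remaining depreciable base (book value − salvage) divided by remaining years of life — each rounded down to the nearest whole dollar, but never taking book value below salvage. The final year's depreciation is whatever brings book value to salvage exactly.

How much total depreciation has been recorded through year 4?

$84,457

Depreciable base = $185,851 − $15,000 = $170,851.
Year 1: DB = ⌊$185,851 × 125%/9⌋ = $25,812; SL = ⌊$170,851/9⌋ = $18,983 → take DB $25,812. Book value $160,039.
Year 2: DB = ⌊$160,039 × 125%/9⌋ = $22,227; SL = ⌊$145,039/8⌋ = $18,129 → take DB $22,227. Book value $137,812.
Year 3: DB = ⌊$137,812 × 125%/9⌋ = $19,140; SL = ⌊$122,812/7⌋ = $17,544 → take DB $19,140. Book value $118,672.
Year 4: DB = ⌊$118,672 × 125%/9⌋ = $16,482; SL = ⌊$103,672/6⌋ = $17,278 → take SL $17,278. Book value $101,394.
Accumulated through year 4 = $185,851 − $101,394 = $84,457.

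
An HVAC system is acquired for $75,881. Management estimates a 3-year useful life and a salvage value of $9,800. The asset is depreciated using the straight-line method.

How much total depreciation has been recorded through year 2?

Depreciable base = $75,881 − $9,800 = $66,081.
Annual expense = $66,081 / 3 = $22,027.
End of year 1: book value $53,854.
End of year 2: book value $31,827.
Accumulated through year 2 = $75,881 − $31,827 = $44,054.

$44,054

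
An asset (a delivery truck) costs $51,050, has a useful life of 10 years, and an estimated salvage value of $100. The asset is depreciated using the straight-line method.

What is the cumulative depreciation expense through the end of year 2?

Depreciable base = $51,050 − $100 = $50,950.
Annual expense = $50,950 / 10 = $5,095.
End of year 1: book value $45,955.
End of year 2: book value $40,860.
Accumulated through year 2 = $51,050 − $40,860 = $10,190.

$10,190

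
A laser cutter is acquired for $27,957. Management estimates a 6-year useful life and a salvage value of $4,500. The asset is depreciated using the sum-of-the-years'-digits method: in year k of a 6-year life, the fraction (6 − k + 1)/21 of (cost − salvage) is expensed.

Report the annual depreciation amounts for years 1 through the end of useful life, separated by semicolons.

Depreciable base = $27,957 − $4,500 = $23,457.
Sum of the years' digits = 6+5+4+3+2+1 = 21.
Year 1: $23,457 × 6/21 = $6,702. Book value $21,255.
Year 2: $23,457 × 5/21 = $5,585. Book value $15,670.
Year 3: $23,457 × 4/21 = $4,468. Book value $11,202.
Year 4: $23,457 × 3/21 = $3,351. Book value $7,851.
Year 5: $23,457 × 2/21 = $2,234. Book value $5,617.
Year 6: $23,457 × 1/21 = $1,117. Book value $4,500.

$6,702; $5,585; $4,468; $3,351; $2,234; $1,117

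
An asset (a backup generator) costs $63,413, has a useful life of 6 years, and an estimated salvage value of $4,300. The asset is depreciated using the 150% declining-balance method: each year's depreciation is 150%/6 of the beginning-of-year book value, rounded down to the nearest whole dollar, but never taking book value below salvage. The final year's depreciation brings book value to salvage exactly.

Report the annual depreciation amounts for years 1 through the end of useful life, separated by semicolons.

$15,853; $11,890; $8,917; $6,688; $5,016; $10,749

Depreciable base = $63,413 − $4,300 = $59,113.
Year 1: ⌊$63,413 × 150%/6⌋ = $15,853. Book value $47,560.
Year 2: ⌊$47,560 × 150%/6⌋ = $11,890. Book value $35,670.
Year 3: ⌊$35,670 × 150%/6⌋ = $8,917. Book value $26,753.
Year 4: ⌊$26,753 × 150%/6⌋ = $6,688. Book value $20,065.
Year 5: ⌊$20,065 × 150%/6⌋ = $5,016. Book value $15,049.
Year 6 (final): $15,049 − $4,300 = $10,749. Book value $4,300.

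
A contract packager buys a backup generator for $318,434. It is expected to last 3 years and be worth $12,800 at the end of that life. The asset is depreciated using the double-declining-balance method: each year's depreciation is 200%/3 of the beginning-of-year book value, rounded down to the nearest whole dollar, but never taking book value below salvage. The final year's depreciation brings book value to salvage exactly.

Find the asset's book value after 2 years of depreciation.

$35,382

Depreciable base = $318,434 − $12,800 = $305,634.
Year 1: ⌊$318,434 × 200%/3⌋ = $212,289. Book value $106,145.
Year 2: ⌊$106,145 × 200%/3⌋ = $70,763. Book value $35,382.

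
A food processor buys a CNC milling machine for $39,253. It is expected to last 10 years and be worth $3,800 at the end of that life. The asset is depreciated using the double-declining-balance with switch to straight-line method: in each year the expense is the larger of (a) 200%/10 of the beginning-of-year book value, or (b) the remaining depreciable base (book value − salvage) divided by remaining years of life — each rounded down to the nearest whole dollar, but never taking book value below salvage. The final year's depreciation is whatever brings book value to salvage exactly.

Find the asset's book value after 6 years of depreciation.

$10,292

Depreciable base = $39,253 − $3,800 = $35,453.
Year 1: DB = ⌊$39,253 × 200%/10⌋ = $7,850; SL = ⌊$35,453/10⌋ = $3,545 → take DB $7,850. Book value $31,403.
Year 2: DB = ⌊$31,403 × 200%/10⌋ = $6,280; SL = ⌊$27,603/9⌋ = $3,067 → take DB $6,280. Book value $25,123.
Year 3: DB = ⌊$25,123 × 200%/10⌋ = $5,024; SL = ⌊$21,323/8⌋ = $2,665 → take DB $5,024. Book value $20,099.
Year 4: DB = ⌊$20,099 × 200%/10⌋ = $4,019; SL = ⌊$16,299/7⌋ = $2,328 → take DB $4,019. Book value $16,080.
Year 5: DB = ⌊$16,080 × 200%/10⌋ = $3,216; SL = ⌊$12,280/6⌋ = $2,046 → take DB $3,216. Book value $12,864.
Year 6: DB = ⌊$12,864 × 200%/10⌋ = $2,572; SL = ⌊$9,064/5⌋ = $1,812 → take DB $2,572. Book value $10,292.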